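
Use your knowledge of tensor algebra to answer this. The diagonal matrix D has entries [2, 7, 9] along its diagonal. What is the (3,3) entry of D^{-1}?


For a diagonal matrix, the inverse has entries (D^{-1})_{ii} = 1/d_{ii}.
The diagonal entries are: d_{11} = 2, d_{22} = 7, d_{33} = 9
We need (D^{-1})_{33} = 1/d_{33} = 1/9 = 1/9

1/9


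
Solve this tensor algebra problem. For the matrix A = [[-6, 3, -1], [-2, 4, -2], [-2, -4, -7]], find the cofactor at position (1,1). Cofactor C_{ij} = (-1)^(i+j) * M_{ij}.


To find cofactor C_{11}, delete row 1 and column 1.
The resulting 2x2 submatrix is: [[4, -2], [-4, -7]]
Minor M_{11} = 4*-7 - -2*-4
  = -28 - 8 = -36
Sign = (-1)^(1+1) = (-1)^2 = 1
Cofactor C_{11} = 1 * -36 = -36

-36


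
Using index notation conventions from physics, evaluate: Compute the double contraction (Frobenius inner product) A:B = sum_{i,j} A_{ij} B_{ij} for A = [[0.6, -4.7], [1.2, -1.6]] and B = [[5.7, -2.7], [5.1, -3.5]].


A:B = sum over all i,j of A_{ij} * B_{ij}.
Row 1: 0.6*5.7=3.42, -4.7*-2.7=12.69 => row sum = 16.11
Row 2: 1.2*5.1=6.12, -1.6*-3.5=5.6 => row sum = 11.72
Total = 16.11 + 11.72 = 27.83

27.83


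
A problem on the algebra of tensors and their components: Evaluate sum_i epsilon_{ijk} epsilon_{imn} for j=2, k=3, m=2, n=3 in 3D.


Using the identity: epsilon_{ijk} epsilon_{imn} = delta_{jm} delta_{kn} - delta_{jn} delta_{km}.
delta_{22} = 1
delta_{33} = 1
delta_{23} = 0
delta_{32} = 0
Result = 1 * 1 - 0 * 0 = 1 - 0 = 1

1


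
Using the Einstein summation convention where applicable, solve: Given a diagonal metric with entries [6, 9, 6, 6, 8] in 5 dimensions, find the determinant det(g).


For a diagonal metric, the determinant is the product of diagonal entries.
Diagonal entries: 6, 9, 6, 6, 8
det(g) = 6 * 9 * 6 * 6 * 8 = 15552

15552


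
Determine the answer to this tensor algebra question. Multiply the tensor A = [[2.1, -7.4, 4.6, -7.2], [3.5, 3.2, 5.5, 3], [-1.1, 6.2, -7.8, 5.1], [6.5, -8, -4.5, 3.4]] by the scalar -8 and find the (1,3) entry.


Scalar multiplication: (cA)_{ij} = c * A_{ij}.
c = -8
A_{13} = 4.6
(cA)_{13} = -8 * 4.6 = -36.8

-36.8


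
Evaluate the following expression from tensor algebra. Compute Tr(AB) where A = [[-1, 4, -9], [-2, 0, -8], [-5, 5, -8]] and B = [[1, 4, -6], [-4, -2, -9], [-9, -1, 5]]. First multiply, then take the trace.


Tr(AB) = sum_i (AB)_{ii} where (AB)_{ii} = sum_k A_{ik} B_{ki}.
(AB)_{11} = -1*1 + 4*-4 + -9*-9 = 64
(AB)_{22} = -2*4 + 0*-2 + -8*-1 = 0
(AB)_{33} = -5*-6 + 5*-9 + -8*5 = -55
Tr(AB) = 64 + 0 + -55 = 9

9


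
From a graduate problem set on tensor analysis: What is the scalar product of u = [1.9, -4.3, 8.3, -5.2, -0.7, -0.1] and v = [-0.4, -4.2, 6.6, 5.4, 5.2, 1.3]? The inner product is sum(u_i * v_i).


The inner product u . v = sum of u_i * v_i.
Term-by-term: 1.9 * -0.4, -4.3 * -4.2, 8.3 * 6.6, -5.2 * 5.4, -0.7 * 5.2, -0.1 * 1.3
Products: -0.76, 18.06, 54.78, -28.08, -3.64, -0.13
Sum = -0.76 + 18.06 + 54.78 + -28.08 + -3.64 + -0.13 = 40.23

40.23


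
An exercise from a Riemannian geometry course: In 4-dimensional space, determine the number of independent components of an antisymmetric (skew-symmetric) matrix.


An antisymmetric rank-2 tensor satisfies A_{ij} = -A_{ji}, so diagonal entries are zero.
The independent components are the upper-triangular entries: C(n, 2) = n(n-1)/2.
n = 4
C(4, 2) = 4 * 3 / 2 = 12 / 2 = 6

6


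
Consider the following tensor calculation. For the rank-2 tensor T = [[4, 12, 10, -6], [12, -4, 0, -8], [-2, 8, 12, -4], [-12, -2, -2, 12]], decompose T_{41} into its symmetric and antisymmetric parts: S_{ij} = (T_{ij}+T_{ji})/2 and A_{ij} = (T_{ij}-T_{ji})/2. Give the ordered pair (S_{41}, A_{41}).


T_{41} = -12
T_{14} = -6
S_{41} = (-12 + -6)/2 = -18/2 = -9
A_{41} = (-12 - -6)/2 = -6/2 = -3
Check: S + A = -9 + -3 = -12 = T_{41}.

(-9, -3)


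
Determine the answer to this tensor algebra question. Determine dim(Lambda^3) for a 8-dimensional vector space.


The dimension of the space of p-forms on an n-dimensional space is C(n, p).
n = 8, p = 3
C(8, 3) = 8! / (3! * 5!) = 56

56


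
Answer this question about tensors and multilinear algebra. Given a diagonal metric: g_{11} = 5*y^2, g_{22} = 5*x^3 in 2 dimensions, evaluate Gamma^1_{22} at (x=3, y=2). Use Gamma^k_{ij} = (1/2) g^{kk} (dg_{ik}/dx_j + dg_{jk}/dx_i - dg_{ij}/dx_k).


For a diagonal metric, Gamma^k_{ij} = (1/2) g^{kk} (dg_{ik}/dx_j + dg_{jk}/dx_i - dg_{ij}/dx_k).
The metric is diagonal, so g_{ab} = 0 for a != b.
At the given point: g_{11} = 20, g_{22} = 135
g^{11} = 1/20
dg_{21}/dx_2 = 0 (off-diagonal)
dg_{21}/dx_2 = 0 (off-diagonal)
dg_{22}/dx_1 = dg_{22}/dx_1 = 135
Numerator = 0 + 0 - 135 = -135
Gamma^1_{22} = -135 / (2 * 20) = -27/8

-27/8


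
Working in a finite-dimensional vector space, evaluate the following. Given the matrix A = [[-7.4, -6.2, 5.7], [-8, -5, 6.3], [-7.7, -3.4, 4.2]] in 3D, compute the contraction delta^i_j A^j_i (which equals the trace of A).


The contraction (trace) of a rank-2 tensor is the sum of its diagonal elements.
Diagonal entries: A[1,1] = -7.4, A[2,2] = -5, A[3,3] = 4.2
Tr(A) = -7.4 + -5 + 4.2 = -8.2

-8.2


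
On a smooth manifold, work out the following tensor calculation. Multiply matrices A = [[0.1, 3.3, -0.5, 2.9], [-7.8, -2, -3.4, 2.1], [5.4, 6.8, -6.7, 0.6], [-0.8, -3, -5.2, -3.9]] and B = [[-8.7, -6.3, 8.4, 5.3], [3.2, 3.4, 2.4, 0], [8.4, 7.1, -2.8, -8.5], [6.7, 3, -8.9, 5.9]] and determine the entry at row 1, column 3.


(AB)_{ij} = sum_k A_{ik} B_{kj}.
For i=1, j=3:
A_{11} * B_{13} = 0.1 * 8.4 = 0.84
A_{12} * B_{23} = 3.3 * 2.4 = 7.92
A_{13} * B_{33} = -0.5 * -2.8 = 1.4
A_{14} * B_{43} = 2.9 * -8.9 = -25.81
Sum = 0.84 + 7.92 + 1.4 + -25.81 = -15.65

-15.65


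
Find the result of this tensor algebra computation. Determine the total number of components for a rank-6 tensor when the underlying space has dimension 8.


The number of components of a rank-r tensor in d dimensions is d^r.
Here d = 8 and r = 6.
8^6 = 262144

262144


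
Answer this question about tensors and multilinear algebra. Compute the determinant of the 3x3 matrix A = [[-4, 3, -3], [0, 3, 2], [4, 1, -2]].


Expanding along the first row, det(A) = a11*M_11 - a12*M_12 + a13*M_13, where M_1j is the (1,j) minor.
Minor M_11 = 3*-2 - 2*1 = -8
Minor M_12 = 0*-2 - 2*4 = -8
Minor M_13 = 0*1 - 3*4 = -12
det = -4*(-8) - 3*(-8) + -3*(-12)
    = 32 - -24 + 36
    = 92

92


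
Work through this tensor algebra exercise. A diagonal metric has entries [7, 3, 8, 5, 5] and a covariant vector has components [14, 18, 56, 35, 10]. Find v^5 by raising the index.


To raise an index with a diagonal metric: v^i = v_i / g_{ii}.
For index 5: v_5 = 10, g_{55} = 5
v^5 = 10 / 5 = 2

2


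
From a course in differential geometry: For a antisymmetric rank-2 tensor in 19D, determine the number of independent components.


A antisymmetric rank-2 tensor in d dimensions has d(d-1)/2 independent components.
d = 19
d(d-1)/2 = 19 * 18 / 2 = 342 / 2 = 171

171


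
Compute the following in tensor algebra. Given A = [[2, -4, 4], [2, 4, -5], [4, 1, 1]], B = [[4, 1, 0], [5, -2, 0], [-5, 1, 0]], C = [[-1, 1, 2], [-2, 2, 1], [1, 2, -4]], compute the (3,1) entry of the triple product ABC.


(ABC)_{31} = sum_m (AB)_{3m} C_{m1}. First compute row 3 of AB.
(AB)_{31} = 4*4 + 1*5 + 1*-5 = 16
(AB)_{32} = 4*1 + 1*-2 + 1*1 = 3
(AB)_{33} = 4*0 + 1*0 + 1*0 = 0
Now contract with column 1 of C:
(AB)_{31} * C_{11} = 16 * -1 = -16
(AB)_{32} * C_{21} = 3 * -2 = -6
(AB)_{33} * C_{31} = 0 * 1 = 0
(ABC)_{31} = -16 + -6 + 0 = -22

-22


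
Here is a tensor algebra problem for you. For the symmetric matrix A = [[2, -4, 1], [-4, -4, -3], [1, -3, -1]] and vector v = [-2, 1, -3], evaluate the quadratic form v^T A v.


First compute Av:
(Av)_1 = 2*-2 + -4*1 + 1*-3 = -11
(Av)_2 = -4*-2 + -4*1 + -3*-3 = 13
(Av)_3 = 1*-2 + -3*1 + -1*-3 = -2
Av = [-11, 13, -2]
Then v^T (Av) = -2*-11 + 1*13 + -3*-2
= 22 + 13 + 6 = 41

41


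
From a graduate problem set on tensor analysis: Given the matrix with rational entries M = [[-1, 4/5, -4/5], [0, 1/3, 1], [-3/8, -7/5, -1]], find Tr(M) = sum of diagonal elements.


The trace is the sum of diagonal entries.
Diagonal: M[1,1] = -1, M[2,2] = 1/3, M[3,3] = -1
Tr(M) = -1 + 1/3 + -1
Computing step by step:
After adding M[1,1]: -1
After adding M[2,2]: -2/3
After adding M[3,3]: -5/3
Tr(M) = -5/3

-5/3


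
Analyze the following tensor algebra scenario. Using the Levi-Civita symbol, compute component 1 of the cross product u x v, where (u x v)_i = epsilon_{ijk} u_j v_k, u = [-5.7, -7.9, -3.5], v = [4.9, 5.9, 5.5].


(u x v)_1 = sum_{j,k} epsilon_{1jk} u_j v_k. Only permutations of (1,2,3) contribute; the two non-zero terms are:
eps_{123} u_2 v_3 = 1 * -7.9 * 5.5 = -43.45
eps_{132} u_3 v_2 = -1 * -3.5 * 5.9 = 20.65
(u x v)_1 = -22.8

-22.8


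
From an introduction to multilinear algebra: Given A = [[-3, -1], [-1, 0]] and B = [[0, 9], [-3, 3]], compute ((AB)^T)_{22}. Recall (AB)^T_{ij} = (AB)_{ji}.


(AB)^T_{ij} = (AB)_{ji} = sum_k A_{jk} B_{ki}.
For i=2, j=2 we need (AB)_{22}:
A_{21} * B_{12} = -1 * 9 = -9
A_{22} * B_{22} = 0 * 3 = 0
Sum = -9 + 0 = -9

-9


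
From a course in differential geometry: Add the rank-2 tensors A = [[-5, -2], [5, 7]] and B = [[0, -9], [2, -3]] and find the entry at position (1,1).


Tensor addition is component-wise: (A + B)_{ij} = A_{ij} + B_{ij}.
A_{11} = -5
B_{11} = 0
(A + B)_{11} = -5 + 0 = -5

-5


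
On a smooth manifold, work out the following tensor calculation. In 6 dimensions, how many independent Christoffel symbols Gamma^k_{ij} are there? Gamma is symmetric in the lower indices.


Christoffel symbols Gamma^k_{ij} are symmetric in i,j, so there are d * d(d+1)/2 independent symbols.
d = 6
d(d+1)/2 = 6 * 7 / 2 = 21
Total = 6 * 21 = 126

126


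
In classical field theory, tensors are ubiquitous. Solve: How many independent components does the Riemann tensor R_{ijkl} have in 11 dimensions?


The Riemann tensor in d dimensions has d^2(d^2 - 1)/12 independent components.
d = 11, so d^2 = 121
d^2 - 1 = 120
d^2(d^2 - 1) = 121 * 120 = 14520
Divide by 12: 14520 / 12 = 1210

1210


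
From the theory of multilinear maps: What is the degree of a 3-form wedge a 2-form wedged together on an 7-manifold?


The degree of a wedge product is the sum of the degrees of the individual forms.
Degrees: 3, 2
Total degree = 3 + 2 = 5

5


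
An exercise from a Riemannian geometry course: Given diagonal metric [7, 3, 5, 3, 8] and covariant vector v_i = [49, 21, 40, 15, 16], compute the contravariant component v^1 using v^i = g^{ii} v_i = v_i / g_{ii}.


To raise an index with a diagonal metric: v^i = v_i / g_{ii}.
For index 1: v_1 = 49, g_{11} = 7
v^1 = 49 / 7 = 7

7


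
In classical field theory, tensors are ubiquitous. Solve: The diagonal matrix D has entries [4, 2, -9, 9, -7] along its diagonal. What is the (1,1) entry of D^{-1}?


For a diagonal matrix, the inverse has entries (D^{-1})_{ii} = 1/d_{ii}.
The diagonal entries are: d_{11} = 4, d_{22} = 2, d_{33} = -9, d_{44} = 9, d_{55} = -7
We need (D^{-1})_{11} = 1/d_{11} = 1/4 = 1/4

1/4


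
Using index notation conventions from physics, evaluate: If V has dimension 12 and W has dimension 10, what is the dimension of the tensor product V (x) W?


The dimension of a tensor product is the product of dimensions.
dim(V) = 12, dim(W) = 10
dim(V (x) W) = 12 * 10 = 120

120


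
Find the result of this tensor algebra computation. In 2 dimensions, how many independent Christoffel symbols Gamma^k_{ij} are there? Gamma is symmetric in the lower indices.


Christoffel symbols Gamma^k_{ij} are symmetric in i,j, so there are d * d(d+1)/2 independent symbols.
d = 2
d(d+1)/2 = 2 * 3 / 2 = 3
Total = 2 * 3 = 6

6


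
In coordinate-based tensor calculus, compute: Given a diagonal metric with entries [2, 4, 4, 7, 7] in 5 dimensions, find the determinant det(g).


For a diagonal metric, the determinant is the product of diagonal entries.
Diagonal entries: 2, 4, 4, 7, 7
det(g) = 2 * 4 * 4 * 7 * 7 = 1568

1568


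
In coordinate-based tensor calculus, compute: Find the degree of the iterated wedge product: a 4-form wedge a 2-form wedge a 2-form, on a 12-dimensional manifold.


The degree of a wedge product is the sum of the degrees of the individual forms.
Degrees: 4, 2, 2
Total degree = 4 + 2 + 2 = 8

8


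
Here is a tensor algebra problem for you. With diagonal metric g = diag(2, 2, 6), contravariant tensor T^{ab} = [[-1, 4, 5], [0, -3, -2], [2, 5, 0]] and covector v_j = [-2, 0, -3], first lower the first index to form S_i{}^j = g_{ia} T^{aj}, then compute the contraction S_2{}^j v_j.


Step 1: lower the first index. For a diagonal metric, g_{ia} T^{aj} = g_{ii} T^{ij} (no sum on i).
g_{22} = 2
S_2{}^1 = 2 * T^{21} = 2 * 0 = 0
S_2{}^2 = 2 * T^{22} = 2 * -3 = -6
S_2{}^3 = 2 * T^{23} = 2 * -2 = -4
Step 2: contract S_2{}^j with v_j.
S_2{}^1 * v_1 = 0 * -2 = 0
S_2{}^2 * v_2 = -6 * 0 = 0
S_2{}^3 * v_3 = -4 * -3 = 12
Result = 0 + 0 + 12 = 12

12


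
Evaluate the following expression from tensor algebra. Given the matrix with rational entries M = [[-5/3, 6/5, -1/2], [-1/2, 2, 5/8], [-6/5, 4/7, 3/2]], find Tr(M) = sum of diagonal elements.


The trace is the sum of diagonal entries.
Diagonal: M[1,1] = -5/3, M[2,2] = 2, M[3,3] = 3/2
Tr(M) = -5/3 + 2 + 3/2
Computing step by step:
After adding M[1,1]: -5/3
After adding M[2,2]: 1/3
After adding M[3,3]: 11/6
Tr(M) = 11/6

11/6


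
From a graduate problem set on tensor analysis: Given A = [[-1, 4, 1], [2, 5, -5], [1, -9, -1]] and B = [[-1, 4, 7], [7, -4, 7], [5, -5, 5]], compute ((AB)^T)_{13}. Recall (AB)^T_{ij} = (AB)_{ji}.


(AB)^T_{ij} = (AB)_{ji} = sum_k A_{jk} B_{ki}.
For i=1, j=3 we need (AB)_{31}:
A_{31} * B_{11} = 1 * -1 = -1
A_{32} * B_{21} = -9 * 7 = -63
A_{33} * B_{31} = -1 * 5 = -5
Sum = -1 + -63 + -5 = -69

-69


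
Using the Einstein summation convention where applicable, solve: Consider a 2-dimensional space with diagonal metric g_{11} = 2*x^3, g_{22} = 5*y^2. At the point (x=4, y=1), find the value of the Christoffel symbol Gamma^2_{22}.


For a diagonal metric, Gamma^k_{ij} = (1/2) g^{kk} (dg_{ik}/dx_j + dg_{jk}/dx_i - dg_{ij}/dx_k).
The metric is diagonal, so g_{ab} = 0 for a != b.
At the given point: g_{11} = 128, g_{22} = 5
g^{22} = 1/5
dg_{22}/dx_2 = dg_{22}/dx_2 = 10
dg_{22}/dx_2 = dg_{22}/dx_2 = 10
dg_{22}/dx_2 = dg_{22}/dx_2 = 10
Numerator = 10 + 10 - 10 = 10
Gamma^2_{22} = 10 / (2 * 5) = 1

1


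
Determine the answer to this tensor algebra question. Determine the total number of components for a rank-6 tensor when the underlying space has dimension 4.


The number of components of a rank-r tensor in d dimensions is d^r.
Here d = 4 and r = 6.
4^6 = 4096

4096


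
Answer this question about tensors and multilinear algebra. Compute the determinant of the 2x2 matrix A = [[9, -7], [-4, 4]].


For a 2x2 matrix [[a, b], [c, d]], det = a*d - b*c.
a = 9, b = -7, c = -4, d = 4
a*d = 9 * 4 = 36
b*c = -7 * -4 = 28
det = 36 - 28 = 8

8


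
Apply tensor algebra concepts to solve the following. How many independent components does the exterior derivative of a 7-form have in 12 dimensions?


The exterior derivative of a p-form is a (p+1)-form.
Its number of independent components is C(n, p+1).
n = 12, p+1 = 8
C(12, 8) = 495

495


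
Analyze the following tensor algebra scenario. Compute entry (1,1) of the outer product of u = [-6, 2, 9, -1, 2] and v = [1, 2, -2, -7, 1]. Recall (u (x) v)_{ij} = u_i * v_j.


The outer product entry T_{ij} = u_i * v_j.
We need i=1, j=1.
u_1 = -6, v_1 = 1
T_{1,1} = -6 * 1 = -6

-6


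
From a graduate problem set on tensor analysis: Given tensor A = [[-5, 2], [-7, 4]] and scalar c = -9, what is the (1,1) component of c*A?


Scalar multiplication: (cA)_{ij} = c * A_{ij}.
c = -9
A_{11} = -5
(cA)_{11} = -9 * -5 = 45

45


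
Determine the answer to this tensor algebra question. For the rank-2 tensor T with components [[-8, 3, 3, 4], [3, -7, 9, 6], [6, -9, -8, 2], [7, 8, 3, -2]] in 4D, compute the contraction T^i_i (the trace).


The contraction (trace) of a rank-2 tensor is the sum of its diagonal elements.
Diagonal entries: A[1,1] = -8, A[2,2] = -7, A[3,3] = -8, A[4,4] = -2
Tr(A) = -8 + -7 + -8 + -2 = -25

-25


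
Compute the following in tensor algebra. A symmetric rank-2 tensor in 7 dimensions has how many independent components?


A symmetric rank-2 tensor in d dimensions has d(d+1)/2 independent components.
d = 7
d(d+1)/2 = 7 * 8 / 2 = 56 / 2 = 28

28


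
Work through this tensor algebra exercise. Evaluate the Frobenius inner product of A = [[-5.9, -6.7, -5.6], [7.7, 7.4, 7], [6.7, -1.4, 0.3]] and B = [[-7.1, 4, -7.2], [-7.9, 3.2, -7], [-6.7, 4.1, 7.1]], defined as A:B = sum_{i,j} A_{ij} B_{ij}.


A:B = sum over all i,j of A_{ij} * B_{ij}.
Row 1: -5.9*-7.1=41.89, -6.7*4=-26.8, -5.6*-7.2=40.32 => row sum = 55.41
Row 2: 7.7*-7.9=-60.83, 7.4*3.2=23.68, 7*-7=-49 => row sum = -86.15
Row 3: 6.7*-6.7=-44.89, -1.4*4.1=-5.74, 0.3*7.1=2.13 => row sum = -48.5
Total = 55.41 + -86.15 + -48.5 = -79.24

-79.24


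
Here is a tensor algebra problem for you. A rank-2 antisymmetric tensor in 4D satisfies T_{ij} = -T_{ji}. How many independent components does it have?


An antisymmetric rank-2 tensor satisfies A_{ij} = -A_{ji}, so diagonal entries are zero.
The independent components are the upper-triangular entries: C(n, 2) = n(n-1)/2.
n = 4
C(4, 2) = 4 * 3 / 2 = 12 / 2 = 6

6


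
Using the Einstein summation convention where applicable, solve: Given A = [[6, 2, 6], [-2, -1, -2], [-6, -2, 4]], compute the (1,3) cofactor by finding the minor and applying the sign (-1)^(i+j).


To find cofactor C_{13}, delete row 1 and column 3.
The resulting 2x2 submatrix is: [[-2, -1], [-6, -2]]
Minor M_{13} = -2*-2 - -1*-6
  = 4 - 6 = -2
Sign = (-1)^(1+3) = (-1)^4 = 1
Cofactor C_{13} = 1 * -2 = -2

-2


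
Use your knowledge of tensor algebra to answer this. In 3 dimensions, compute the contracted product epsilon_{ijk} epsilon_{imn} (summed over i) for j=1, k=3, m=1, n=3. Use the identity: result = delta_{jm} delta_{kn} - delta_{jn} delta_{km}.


Using the identity: epsilon_{ijk} epsilon_{imn} = delta_{jm} delta_{kn} - delta_{jn} delta_{km}.
delta_{11} = 1
delta_{33} = 1
delta_{13} = 0
delta_{31} = 0
Result = 1 * 1 - 0 * 0 = 1 - 0 = 1

1


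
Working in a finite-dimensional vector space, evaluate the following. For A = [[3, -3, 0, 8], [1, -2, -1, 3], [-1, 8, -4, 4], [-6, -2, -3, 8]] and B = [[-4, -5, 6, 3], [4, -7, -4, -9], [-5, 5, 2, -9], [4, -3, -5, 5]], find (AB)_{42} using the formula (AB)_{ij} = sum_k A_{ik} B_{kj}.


(AB)_{ij} = sum_k A_{ik} B_{kj}.
For i=4, j=2:
A_{41} * B_{12} = -6 * -5 = 30
A_{42} * B_{22} = -2 * -7 = 14
A_{43} * B_{32} = -3 * 5 = -15
A_{44} * B_{42} = 8 * -3 = -24
Sum = 30 + 14 + -15 + -24 = 5

5


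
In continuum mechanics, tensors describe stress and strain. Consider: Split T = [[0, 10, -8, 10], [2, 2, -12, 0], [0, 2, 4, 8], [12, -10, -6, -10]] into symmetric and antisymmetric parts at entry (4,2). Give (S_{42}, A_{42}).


T_{42} = -10
T_{24} = 0
S_{42} = (-10 + 0)/2 = -10/2 = -5
A_{42} = (-10 - 0)/2 = -10/2 = -5
Check: S + A = -5 + -5 = -10 = T_{42}.

(-5, -5)


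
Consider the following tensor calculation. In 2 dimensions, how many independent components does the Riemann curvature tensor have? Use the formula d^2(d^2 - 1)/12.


The Riemann tensor in d dimensions has d^2(d^2 - 1)/12 independent components.
d = 2, so d^2 = 4
d^2 - 1 = 3
d^2(d^2 - 1) = 4 * 3 = 12
Divide by 12: 12 / 12 = 1

1


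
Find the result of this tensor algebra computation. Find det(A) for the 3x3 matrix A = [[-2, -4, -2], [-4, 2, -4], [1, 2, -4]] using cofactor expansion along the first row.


Expanding along the first row, det(A) = a11*M_11 - a12*M_12 + a13*M_13, where M_1j is the (1,j) minor.
Minor M_11 = 2*-4 - -4*2 = 0
Minor M_12 = -4*-4 - -4*1 = 20
Minor M_13 = -4*2 - 2*1 = -10
det = -2*(0) - -4*(20) + -2*(-10)
    = 0 - -80 + 20
    = 100

100


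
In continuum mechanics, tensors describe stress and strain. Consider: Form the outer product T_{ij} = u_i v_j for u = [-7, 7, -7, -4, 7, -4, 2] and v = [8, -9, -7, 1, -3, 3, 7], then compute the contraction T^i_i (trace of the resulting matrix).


The outer product gives T_{ij} = u_i v_j.
The trace (contraction) is Tr(T) = sum_i T_{ii} = sum_i u_i v_i.
Diagonal entries:
T_{11} = u_1 * v_1 = -7 * 8 = -56
T_{22} = u_2 * v_2 = 7 * -9 = -63
T_{33} = u_3 * v_3 = -7 * -7 = 49
T_{44} = u_4 * v_4 = -4 * 1 = -4
T_{55} = u_5 * v_5 = 7 * -3 = -21
T_{66} = u_6 * v_6 = -4 * 3 = -12
T_{77} = u_7 * v_7 = 2 * 7 = 14
Tr(T) = -56 + -63 + 49 + -4 + -21 + -12 + 14 = -93

-93


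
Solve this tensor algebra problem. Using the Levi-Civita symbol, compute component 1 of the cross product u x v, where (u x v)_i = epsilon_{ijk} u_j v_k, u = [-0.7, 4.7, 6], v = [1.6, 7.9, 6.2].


(u x v)_1 = sum_{j,k} epsilon_{1jk} u_j v_k. Only permutations of (1,2,3) contribute; the two non-zero terms are:
eps_{123} u_2 v_3 = 1 * 4.7 * 6.2 = 29.14
eps_{132} u_3 v_2 = -1 * 6 * 7.9 = -47.4
(u x v)_1 = -18.26

-18.26


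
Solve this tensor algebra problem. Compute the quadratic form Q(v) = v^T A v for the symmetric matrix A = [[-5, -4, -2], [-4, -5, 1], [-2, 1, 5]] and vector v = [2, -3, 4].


First compute Av:
(Av)_1 = -5*2 + -4*-3 + -2*4 = -6
(Av)_2 = -4*2 + -5*-3 + 1*4 = 11
(Av)_3 = -2*2 + 1*-3 + 5*4 = 13
Av = [-6, 11, 13]
Then v^T (Av) = 2*-6 + -3*11 + 4*13
= -12 + -33 + 52 = 7

7


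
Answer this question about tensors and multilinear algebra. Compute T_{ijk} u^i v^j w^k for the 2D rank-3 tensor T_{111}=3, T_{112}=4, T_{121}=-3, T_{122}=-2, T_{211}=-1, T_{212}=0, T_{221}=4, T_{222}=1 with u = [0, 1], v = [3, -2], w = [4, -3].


S = sum over i,j,k of T_{ijk} u_i v_j w_k. Expanding all 8 terms:
T_{111}*u_1*v_1*w_1 = 3*0*3*4 = 0  (running total: 0)
T_{112}*u_1*v_1*w_2 = 4*0*3*-3 = 0  (running total: 0)
T_{121}*u_1*v_2*w_1 = -3*0*-2*4 = 0  (running total: 0)
T_{122}*u_1*v_2*w_2 = -2*0*-2*-3 = 0  (running total: 0)
T_{211}*u_2*v_1*w_1 = -1*1*3*4 = -12  (running total: -12)
T_{212}*u_2*v_1*w_2 = 0*1*3*-3 = 0  (running total: -12)
T_{221}*u_2*v_2*w_1 = 4*1*-2*4 = -32  (running total: -44)
T_{222}*u_2*v_2*w_2 = 1*1*-2*-3 = 6  (running total: -38)
S = -38

-38


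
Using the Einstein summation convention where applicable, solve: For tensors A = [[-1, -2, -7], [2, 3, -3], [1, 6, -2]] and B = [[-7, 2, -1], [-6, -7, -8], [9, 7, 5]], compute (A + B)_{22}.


Tensor addition is component-wise: (A + B)_{ij} = A_{ij} + B_{ij}.
A_{22} = 3
B_{22} = -7
(A + B)_{22} = 3 + -7 = -4

-4


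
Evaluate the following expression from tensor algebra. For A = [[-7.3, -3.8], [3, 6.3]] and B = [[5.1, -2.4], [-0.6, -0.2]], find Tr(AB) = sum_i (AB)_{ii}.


Tr(AB) = sum_i (AB)_{ii} where (AB)_{ii} = sum_k A_{ik} B_{ki}.
(AB)_{11} = -7.3*5.1 + -3.8*-0.6 = -34.95
(AB)_{22} = 3*-2.4 + 6.3*-0.2 = -8.46
Tr(AB) = -34.95 + -8.46 = -43.41

-43.41


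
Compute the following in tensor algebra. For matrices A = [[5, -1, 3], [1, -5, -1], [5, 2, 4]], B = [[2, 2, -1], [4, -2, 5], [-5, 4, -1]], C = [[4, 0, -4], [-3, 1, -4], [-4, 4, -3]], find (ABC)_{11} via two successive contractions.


(ABC)_{11} = sum_m (AB)_{1m} C_{m1}. First compute row 1 of AB.
(AB)_{11} = 5*2 + -1*4 + 3*-5 = -9
(AB)_{12} = 5*2 + -1*-2 + 3*4 = 24
(AB)_{13} = 5*-1 + -1*5 + 3*-1 = -13
Now contract with column 1 of C:
(AB)_{11} * C_{11} = -9 * 4 = -36
(AB)_{12} * C_{21} = 24 * -3 = -72
(AB)_{13} * C_{31} = -13 * -4 = 52
(ABC)_{11} = -36 + -72 + 52 = -56

-56


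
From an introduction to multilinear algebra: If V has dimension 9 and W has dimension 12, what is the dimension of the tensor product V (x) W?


The dimension of a tensor product is the product of dimensions.
dim(V) = 9, dim(W) = 12
dim(V (x) W) = 9 * 12 = 108

108


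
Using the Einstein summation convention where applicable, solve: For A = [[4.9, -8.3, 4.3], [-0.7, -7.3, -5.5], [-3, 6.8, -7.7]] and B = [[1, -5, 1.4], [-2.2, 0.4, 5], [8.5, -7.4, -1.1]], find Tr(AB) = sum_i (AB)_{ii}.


Tr(AB) = sum_i (AB)_{ii} where (AB)_{ii} = sum_k A_{ik} B_{ki}.
(AB)_{11} = 4.9*1 + -8.3*-2.2 + 4.3*8.5 = 59.71
(AB)_{22} = -0.7*-5 + -7.3*0.4 + -5.5*-7.4 = 41.28
(AB)_{33} = -3*1.4 + 6.8*5 + -7.7*-1.1 = 38.27
Tr(AB) = 59.71 + 41.28 + 38.27 = 139.26

139.26


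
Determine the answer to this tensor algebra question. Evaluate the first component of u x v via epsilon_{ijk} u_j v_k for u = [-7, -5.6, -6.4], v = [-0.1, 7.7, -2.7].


(u x v)_1 = sum_{j,k} epsilon_{1jk} u_j v_k. Only permutations of (1,2,3) contribute; the two non-zero terms are:
eps_{123} u_2 v_3 = 1 * -5.6 * -2.7 = 15.12
eps_{132} u_3 v_2 = -1 * -6.4 * 7.7 = 49.28
(u x v)_1 = 64.4

64.4


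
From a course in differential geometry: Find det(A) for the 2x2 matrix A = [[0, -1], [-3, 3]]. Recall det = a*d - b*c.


For a 2x2 matrix [[a, b], [c, d]], det = a*d - b*c.
a = 0, b = -1, c = -3, d = 3
a*d = 0 * 3 = 0
b*c = -1 * -3 = 3
det = 0 - 3 = -3

-3


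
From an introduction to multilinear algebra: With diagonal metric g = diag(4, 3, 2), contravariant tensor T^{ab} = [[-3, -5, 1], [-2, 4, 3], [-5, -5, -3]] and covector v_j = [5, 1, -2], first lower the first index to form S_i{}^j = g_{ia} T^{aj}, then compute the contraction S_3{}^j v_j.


Step 1: lower the first index. For a diagonal metric, g_{ia} T^{aj} = g_{ii} T^{ij} (no sum on i).
g_{33} = 2
S_3{}^1 = 2 * T^{31} = 2 * -5 = -10
S_3{}^2 = 2 * T^{32} = 2 * -5 = -10
S_3{}^3 = 2 * T^{33} = 2 * -3 = -6
Step 2: contract S_3{}^j with v_j.
S_3{}^1 * v_1 = -10 * 5 = -50
S_3{}^2 * v_2 = -10 * 1 = -10
S_3{}^3 * v_3 = -6 * -2 = 12
Result = -50 + -10 + 12 = -48

-48


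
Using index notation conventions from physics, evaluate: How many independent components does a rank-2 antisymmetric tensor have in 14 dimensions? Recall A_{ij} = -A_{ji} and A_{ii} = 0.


An antisymmetric rank-2 tensor satisfies A_{ij} = -A_{ji}, so diagonal entries are zero.
The independent components are the upper-triangular entries: C(n, 2) = n(n-1)/2.
n = 14
C(14, 2) = 14 * 13 / 2 = 182 / 2 = 91

91


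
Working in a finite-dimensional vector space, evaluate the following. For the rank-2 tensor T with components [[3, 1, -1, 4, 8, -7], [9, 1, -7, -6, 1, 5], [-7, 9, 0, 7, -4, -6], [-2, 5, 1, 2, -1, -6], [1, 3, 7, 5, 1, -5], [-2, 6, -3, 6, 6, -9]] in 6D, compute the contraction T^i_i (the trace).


The contraction (trace) of a rank-2 tensor is the sum of its diagonal elements.
Diagonal entries: A[1,1] = 3, A[2,2] = 1, A[3,3] = 0, A[4,4] = 2, A[5,5] = 1, A[6,6] = -9
Tr(A) = 3 + 1 + 0 + 2 + 1 + -9 = -2

-2


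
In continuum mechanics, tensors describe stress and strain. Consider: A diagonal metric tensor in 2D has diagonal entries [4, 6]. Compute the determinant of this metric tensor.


For a diagonal metric, the determinant is the product of diagonal entries.
Diagonal entries: 4, 6
det(g) = 4 * 6 = 24

24


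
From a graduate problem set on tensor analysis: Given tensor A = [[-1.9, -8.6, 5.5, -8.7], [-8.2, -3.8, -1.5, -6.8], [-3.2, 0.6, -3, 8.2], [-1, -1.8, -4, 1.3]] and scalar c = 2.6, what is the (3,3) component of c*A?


Scalar multiplication: (cA)_{ij} = c * A_{ij}.
c = 2.6
A_{33} = -3
(cA)_{33} = 2.6 * -3 = -7.8

-7.8


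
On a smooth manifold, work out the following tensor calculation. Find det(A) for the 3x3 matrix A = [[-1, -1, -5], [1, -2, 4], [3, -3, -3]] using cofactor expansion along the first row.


Expanding along the first row, det(A) = a11*M_11 - a12*M_12 + a13*M_13, where M_1j is the (1,j) minor.
Minor M_11 = -2*-3 - 4*-3 = 18
Minor M_12 = 1*-3 - 4*3 = -15
Minor M_13 = 1*-3 - -2*3 = 3
det = -1*(18) - -1*(-15) + -5*(3)
    = -18 - 15 + -15
    = -48

-48


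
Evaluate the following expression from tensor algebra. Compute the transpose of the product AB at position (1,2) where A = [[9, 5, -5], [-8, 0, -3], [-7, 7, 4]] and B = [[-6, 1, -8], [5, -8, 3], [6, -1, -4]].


(AB)^T_{ij} = (AB)_{ji} = sum_k A_{jk} B_{ki}.
For i=1, j=2 we need (AB)_{21}:
A_{21} * B_{11} = -8 * -6 = 48
A_{22} * B_{21} = 0 * 5 = 0
A_{23} * B_{31} = -3 * 6 = -18
Sum = 48 + 0 + -18 = 30

30


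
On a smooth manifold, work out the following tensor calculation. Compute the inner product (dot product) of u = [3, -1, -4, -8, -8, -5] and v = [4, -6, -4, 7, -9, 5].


The inner product u . v = sum of u_i * v_i.
Term-by-term: 3 * 4, -1 * -6, -4 * -4, -8 * 7, -8 * -9, -5 * 5
Products: 12, 6, 16, -56, 72, -25
Sum = 12 + 6 + 16 + -56 + 72 + -25 = 25

25


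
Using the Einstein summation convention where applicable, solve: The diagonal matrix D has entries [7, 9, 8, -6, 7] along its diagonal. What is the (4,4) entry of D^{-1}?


For a diagonal matrix, the inverse has entries (D^{-1})_{ii} = 1/d_{ii}.
The diagonal entries are: d_{11} = 7, d_{22} = 9, d_{33} = 8, d_{44} = -6, d_{55} = 7
We need (D^{-1})_{44} = 1/d_{44} = 1/-6 = -1/6

-1/6


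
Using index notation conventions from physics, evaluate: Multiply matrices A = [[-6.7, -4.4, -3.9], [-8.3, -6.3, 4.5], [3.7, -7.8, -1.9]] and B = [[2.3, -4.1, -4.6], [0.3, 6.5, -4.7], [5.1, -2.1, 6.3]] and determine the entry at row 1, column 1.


(AB)_{ij} = sum_k A_{ik} B_{kj}.
For i=1, j=1:
A_{11} * B_{11} = -6.7 * 2.3 = -15.41
A_{12} * B_{21} = -4.4 * 0.3 = -1.32
A_{13} * B_{31} = -3.9 * 5.1 = -19.89
Sum = -15.41 + -1.32 + -19.89 = -36.62

-36.62


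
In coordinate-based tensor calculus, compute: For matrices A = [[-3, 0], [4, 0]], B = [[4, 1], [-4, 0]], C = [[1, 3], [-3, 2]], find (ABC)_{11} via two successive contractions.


(ABC)_{11} = sum_m (AB)_{1m} C_{m1}. First compute row 1 of AB.
(AB)_{11} = -3*4 + 0*-4 = -12
(AB)_{12} = -3*1 + 0*0 = -3
Now contract with column 1 of C:
(AB)_{11} * C_{11} = -12 * 1 = -12
(AB)_{12} * C_{21} = -3 * -3 = 9
(ABC)_{11} = -12 + 9 = -3

-3


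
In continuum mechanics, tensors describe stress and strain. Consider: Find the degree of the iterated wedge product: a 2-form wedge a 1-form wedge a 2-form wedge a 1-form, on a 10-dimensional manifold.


The degree of a wedge product is the sum of the degrees of the individual forms.
Degrees: 2, 1, 2, 1
Total degree = 2 + 1 + 2 + 1 = 6

6


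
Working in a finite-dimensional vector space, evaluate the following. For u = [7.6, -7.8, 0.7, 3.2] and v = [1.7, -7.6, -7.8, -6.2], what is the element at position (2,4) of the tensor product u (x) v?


The outer product entry T_{ij} = u_i * v_j.
We need i=2, j=4.
u_2 = -7.8, v_4 = -6.2
T_{2,4} = -7.8 * -6.2 = 48.36

48.36


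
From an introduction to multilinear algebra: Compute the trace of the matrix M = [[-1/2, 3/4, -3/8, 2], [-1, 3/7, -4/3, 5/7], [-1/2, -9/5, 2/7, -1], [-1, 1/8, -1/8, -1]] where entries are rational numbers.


The trace is the sum of diagonal entries.
Diagonal: M[1,1] = -1/2, M[2,2] = 3/7, M[3,3] = 2/7, M[4,4] = -1
Tr(M) = -1/2 + 3/7 + 2/7 + -1
Computing step by step:
After adding M[1,1]: -1/2
After adding M[2,2]: -1/14
After adding M[3,3]: 3/14
After adding M[4,4]: -11/14
Tr(M) = -11/14

-11/14


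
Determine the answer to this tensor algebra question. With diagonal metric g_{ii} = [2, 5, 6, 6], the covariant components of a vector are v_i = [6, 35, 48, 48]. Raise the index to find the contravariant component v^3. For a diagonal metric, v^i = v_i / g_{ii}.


To raise an index with a diagonal metric: v^i = v_i / g_{ii}.
For index 3: v_3 = 48, g_{33} = 6
v^3 = 48 / 6 = 8

8


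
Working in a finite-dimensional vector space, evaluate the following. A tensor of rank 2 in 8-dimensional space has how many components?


The number of components of a rank-r tensor in d dimensions is d^r.
Here d = 8 and r = 2.
8^2 = 64

64


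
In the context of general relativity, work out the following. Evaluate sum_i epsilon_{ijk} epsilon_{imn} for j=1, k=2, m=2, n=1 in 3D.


Using the identity: epsilon_{ijk} epsilon_{imn} = delta_{jm} delta_{kn} - delta_{jn} delta_{km}.
delta_{12} = 0
delta_{21} = 0
delta_{11} = 1
delta_{22} = 1
Result = 0 * 0 - 1 * 1 = 0 - 1 = -1

-1


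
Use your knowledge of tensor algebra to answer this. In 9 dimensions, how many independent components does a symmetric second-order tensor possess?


A symmetric rank-2 tensor in d dimensions has d(d+1)/2 independent components.
d = 9
d(d+1)/2 = 9 * 10 / 2 = 90 / 2 = 45

45


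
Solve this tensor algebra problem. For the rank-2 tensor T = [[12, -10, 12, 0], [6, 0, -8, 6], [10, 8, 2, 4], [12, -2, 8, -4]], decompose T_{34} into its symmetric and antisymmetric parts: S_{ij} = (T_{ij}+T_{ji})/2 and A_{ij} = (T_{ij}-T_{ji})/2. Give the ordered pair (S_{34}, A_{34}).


T_{34} = 4
T_{43} = 8
S_{34} = (4 + 8)/2 = 12/2 = 6
A_{34} = (4 - 8)/2 = -4/2 = -2
Check: S + A = 6 + -2 = 4 = T_{34}.

(6, -2)


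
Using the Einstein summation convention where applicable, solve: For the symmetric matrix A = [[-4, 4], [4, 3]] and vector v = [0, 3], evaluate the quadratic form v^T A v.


First compute Av:
(Av)_1 = -4*0 + 4*3 = 12
(Av)_2 = 4*0 + 3*3 = 9
Av = [12, 9]
Then v^T (Av) = 0*12 + 3*9
= 0 + 27 = 27

27


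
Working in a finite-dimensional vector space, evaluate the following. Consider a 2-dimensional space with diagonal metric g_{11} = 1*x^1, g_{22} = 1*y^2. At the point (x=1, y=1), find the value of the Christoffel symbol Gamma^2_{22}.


For a diagonal metric, Gamma^k_{ij} = (1/2) g^{kk} (dg_{ik}/dx_j + dg_{jk}/dx_i - dg_{ij}/dx_k).
The metric is diagonal, so g_{ab} = 0 for a != b.
At the given point: g_{11} = 1, g_{22} = 1
g^{22} = 1/1
dg_{22}/dx_2 = dg_{22}/dx_2 = 2
dg_{22}/dx_2 = dg_{22}/dx_2 = 2
dg_{22}/dx_2 = dg_{22}/dx_2 = 2
Numerator = 2 + 2 - 2 = 2
Gamma^2_{22} = 2 / (2 * 1) = 1

1


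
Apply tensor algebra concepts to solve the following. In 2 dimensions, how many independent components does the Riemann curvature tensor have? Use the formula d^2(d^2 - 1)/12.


The Riemann tensor in d dimensions has d^2(d^2 - 1)/12 independent components.
d = 2, so d^2 = 4
d^2 - 1 = 3
d^2(d^2 - 1) = 4 * 3 = 12
Divide by 12: 12 / 12 = 1

1


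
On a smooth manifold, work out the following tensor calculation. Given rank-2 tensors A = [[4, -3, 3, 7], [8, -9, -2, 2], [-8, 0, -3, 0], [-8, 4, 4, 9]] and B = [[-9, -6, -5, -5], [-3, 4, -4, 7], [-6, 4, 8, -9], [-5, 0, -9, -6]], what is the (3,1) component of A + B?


Tensor addition is component-wise: (A + B)_{ij} = A_{ij} + B_{ij}.
A_{31} = -8
B_{31} = -6
(A + B)_{31} = -8 + -6 = -14

-14


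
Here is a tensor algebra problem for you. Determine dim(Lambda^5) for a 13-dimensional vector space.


The dimension of the space of p-forms on an n-dimensional space is C(n, p).
n = 13, p = 5
C(13, 5) = 13! / (5! * 8!) = 1287

1287


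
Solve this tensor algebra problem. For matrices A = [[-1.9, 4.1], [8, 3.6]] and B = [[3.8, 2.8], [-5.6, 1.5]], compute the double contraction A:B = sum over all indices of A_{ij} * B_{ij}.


A:B = sum over all i,j of A_{ij} * B_{ij}.
Row 1: -1.9*3.8=-7.22, 4.1*2.8=11.48 => row sum = 4.26
Row 2: 8*-5.6=-44.8, 3.6*1.5=5.4 => row sum = -39.4
Total = 4.26 + -39.4 = -35.14

-35.14


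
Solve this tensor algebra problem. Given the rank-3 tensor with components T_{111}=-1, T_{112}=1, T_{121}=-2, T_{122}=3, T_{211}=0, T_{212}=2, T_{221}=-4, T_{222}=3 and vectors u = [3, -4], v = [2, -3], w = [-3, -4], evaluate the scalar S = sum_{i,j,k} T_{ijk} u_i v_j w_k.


S = sum over i,j,k of T_{ijk} u_i v_j w_k. Expanding all 8 terms:
T_{111}*u_1*v_1*w_1 = -1*3*2*-3 = 18  (running total: 18)
T_{112}*u_1*v_1*w_2 = 1*3*2*-4 = -24  (running total: -6)
T_{121}*u_1*v_2*w_1 = -2*3*-3*-3 = -54  (running total: -60)
T_{122}*u_1*v_2*w_2 = 3*3*-3*-4 = 108  (running total: 48)
T_{211}*u_2*v_1*w_1 = 0*-4*2*-3 = 0  (running total: 48)
T_{212}*u_2*v_1*w_2 = 2*-4*2*-4 = 64  (running total: 112)
T_{221}*u_2*v_2*w_1 = -4*-4*-3*-3 = 144  (running total: 256)
T_{222}*u_2*v_2*w_2 = 3*-4*-3*-4 = -144  (running total: 112)
S = 112

112


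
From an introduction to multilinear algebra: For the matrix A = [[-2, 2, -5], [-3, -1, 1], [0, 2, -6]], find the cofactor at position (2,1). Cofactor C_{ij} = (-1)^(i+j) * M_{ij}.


To find cofactor C_{21}, delete row 2 and column 1.
The resulting 2x2 submatrix is: [[2, -5], [2, -6]]
Minor M_{21} = 2*-6 - -5*2
  = -12 - -10 = -2
Sign = (-1)^(2+1) = (-1)^3 = -1
Cofactor C_{21} = -1 * -2 = 2

2


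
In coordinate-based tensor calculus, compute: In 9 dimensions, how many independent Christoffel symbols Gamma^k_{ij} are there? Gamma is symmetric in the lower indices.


Christoffel symbols Gamma^k_{ij} are symmetric in i,j, so there are d * d(d+1)/2 independent symbols.
d = 9
d(d+1)/2 = 9 * 10 / 2 = 45
Total = 9 * 45 = 405

405


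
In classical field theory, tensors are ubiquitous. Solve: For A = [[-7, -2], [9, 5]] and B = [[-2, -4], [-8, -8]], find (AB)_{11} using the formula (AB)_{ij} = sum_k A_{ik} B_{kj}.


(AB)_{ij} = sum_k A_{ik} B_{kj}.
For i=1, j=1:
A_{11} * B_{11} = -7 * -2 = 14
A_{12} * B_{21} = -2 * -8 = 16
Sum = 14 + 16 = 30

30


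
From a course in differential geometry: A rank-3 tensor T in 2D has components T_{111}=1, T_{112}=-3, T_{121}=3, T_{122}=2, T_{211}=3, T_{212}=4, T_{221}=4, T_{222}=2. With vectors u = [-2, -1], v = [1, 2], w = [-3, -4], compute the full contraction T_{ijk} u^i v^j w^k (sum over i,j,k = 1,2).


S = sum over i,j,k of T_{ijk} u_i v_j w_k. Expanding all 8 terms:
T_{111}*u_1*v_1*w_1 = 1*-2*1*-3 = 6  (running total: 6)
T_{112}*u_1*v_1*w_2 = -3*-2*1*-4 = -24  (running total: -18)
T_{121}*u_1*v_2*w_1 = 3*-2*2*-3 = 36  (running total: 18)
T_{122}*u_1*v_2*w_2 = 2*-2*2*-4 = 32  (running total: 50)
T_{211}*u_2*v_1*w_1 = 3*-1*1*-3 = 9  (running total: 59)
T_{212}*u_2*v_1*w_2 = 4*-1*1*-4 = 16  (running total: 75)
T_{221}*u_2*v_2*w_1 = 4*-1*2*-3 = 24  (running total: 99)
T_{222}*u_2*v_2*w_2 = 2*-1*2*-4 = 16  (running total: 115)
S = 115

115


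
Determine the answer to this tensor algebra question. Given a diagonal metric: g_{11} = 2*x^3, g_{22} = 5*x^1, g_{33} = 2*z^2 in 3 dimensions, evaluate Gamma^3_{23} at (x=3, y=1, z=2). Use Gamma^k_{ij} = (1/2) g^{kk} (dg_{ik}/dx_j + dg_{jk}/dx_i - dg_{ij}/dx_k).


For a diagonal metric, Gamma^k_{ij} = (1/2) g^{kk} (dg_{ik}/dx_j + dg_{jk}/dx_i - dg_{ij}/dx_k).
The metric is diagonal, so g_{ab} = 0 for a != b.
At the given point: g_{11} = 54, g_{22} = 15, g_{33} = 8
g^{33} = 1/8
dg_{23}/dx_3 = 0 (off-diagonal)
dg_{33}/dx_2 = dg_{33}/dx_2 = 0
dg_{23}/dx_3 = 0 (off-diagonal)
Numerator = 0 + 0 - 0 = 0
Gamma^3_{23} = 0 / (2 * 8) = 0

0


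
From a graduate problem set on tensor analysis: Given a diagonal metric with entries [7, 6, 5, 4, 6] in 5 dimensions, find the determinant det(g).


For a diagonal metric, the determinant is the product of diagonal entries.
Diagonal entries: 7, 6, 5, 4, 6
det(g) = 7 * 6 * 5 * 4 * 6 = 5040

5040


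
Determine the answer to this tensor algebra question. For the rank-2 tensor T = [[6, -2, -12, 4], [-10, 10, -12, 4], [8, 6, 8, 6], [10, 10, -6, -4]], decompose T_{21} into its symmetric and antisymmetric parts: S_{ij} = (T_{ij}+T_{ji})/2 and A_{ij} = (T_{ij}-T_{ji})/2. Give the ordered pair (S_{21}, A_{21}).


T_{21} = -10
T_{12} = -2
S_{21} = (-10 + -2)/2 = -12/2 = -6
A_{21} = (-10 - -2)/2 = -8/2 = -4
Check: S + A = -6 + -4 = -10 = T_{21}.

(-6, -4)


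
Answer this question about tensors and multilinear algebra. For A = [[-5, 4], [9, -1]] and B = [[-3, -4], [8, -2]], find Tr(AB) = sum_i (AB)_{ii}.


Tr(AB) = sum_i (AB)_{ii} where (AB)_{ii} = sum_k A_{ik} B_{ki}.
(AB)_{11} = -5*-3 + 4*8 = 47
(AB)_{22} = 9*-4 + -1*-2 = -34
Tr(AB) = 47 + -34 = 13

13


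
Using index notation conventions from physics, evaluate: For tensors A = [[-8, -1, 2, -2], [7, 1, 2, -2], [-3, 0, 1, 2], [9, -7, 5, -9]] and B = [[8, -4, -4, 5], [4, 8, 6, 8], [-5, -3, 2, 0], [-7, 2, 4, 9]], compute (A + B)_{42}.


Tensor addition is component-wise: (A + B)_{ij} = A_{ij} + B_{ij}.
A_{42} = -7
B_{42} = 2
(A + B)_{42} = -7 + 2 = -5

-5


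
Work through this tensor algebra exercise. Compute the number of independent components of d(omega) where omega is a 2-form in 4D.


The exterior derivative of a p-form is a (p+1)-form.
Its number of independent components is C(n, p+1).
n = 4, p+1 = 3
C(4, 3) = 4

4


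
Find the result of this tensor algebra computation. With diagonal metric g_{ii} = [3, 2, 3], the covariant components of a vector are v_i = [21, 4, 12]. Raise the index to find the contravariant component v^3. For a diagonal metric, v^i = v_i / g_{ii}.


To raise an index with a diagonal metric: v^i = v_i / g_{ii}.
For index 3: v_3 = 12, g_{33} = 3
v^3 = 12 / 3 = 4

4
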